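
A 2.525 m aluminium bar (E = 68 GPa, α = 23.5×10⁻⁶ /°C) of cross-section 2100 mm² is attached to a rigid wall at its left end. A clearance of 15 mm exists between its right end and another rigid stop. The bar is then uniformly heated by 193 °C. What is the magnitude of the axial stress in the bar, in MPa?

If the wall were absent the bar would grow by αΔT L = 23.5×10⁻⁶ × 193 × 2525 = 11.45 mm.
Since δ_free = 11.5 mm is less than the 15 mm gap, the bar never touches the wall. No axial force develops.

σ ≈ 0 MPa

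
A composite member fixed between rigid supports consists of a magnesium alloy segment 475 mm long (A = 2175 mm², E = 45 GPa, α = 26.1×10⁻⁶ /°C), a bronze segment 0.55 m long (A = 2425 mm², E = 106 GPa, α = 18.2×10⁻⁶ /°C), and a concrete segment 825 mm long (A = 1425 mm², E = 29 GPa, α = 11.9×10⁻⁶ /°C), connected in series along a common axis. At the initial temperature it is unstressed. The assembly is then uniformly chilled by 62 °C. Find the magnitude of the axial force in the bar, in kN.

P ≈ 74.1 kN (tensile)

If the supports were absent, the total length change would be Σ αᵢΔT Lᵢ = 26.1×10⁻⁶×62×475 + 18.2×10⁻⁶×62×550 + 11.9×10⁻⁶×62×825 = 1.998 mm.
The walls prevent any net length change, so an axial force P (same in every segment) develops. Compatibility: P · Σ Lᵢ/(AᵢEᵢ) = δ_free.
Σ Lᵢ/(AᵢEᵢ) = 475/(2175×45×10³) + 550/(2425×106×10³) + 825/(1425×29×10³) = 2.696×10⁻⁵ mm/N.
Hence P = δ_free / Σ(L/AE) = 1.998/2.696×10⁻⁵ = 74.12 kN (tensile).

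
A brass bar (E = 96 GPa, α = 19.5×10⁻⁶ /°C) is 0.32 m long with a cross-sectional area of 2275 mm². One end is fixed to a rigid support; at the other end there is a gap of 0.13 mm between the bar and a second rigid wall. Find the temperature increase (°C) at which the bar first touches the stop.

ΔT ≈ 20.8 °C

The gap closes when αΔT L = 0.13 mm, since the bar is still unstressed at that instant.
ΔT = 0.13 / (19.5×10⁻⁶ × 320) = 20.83 °C.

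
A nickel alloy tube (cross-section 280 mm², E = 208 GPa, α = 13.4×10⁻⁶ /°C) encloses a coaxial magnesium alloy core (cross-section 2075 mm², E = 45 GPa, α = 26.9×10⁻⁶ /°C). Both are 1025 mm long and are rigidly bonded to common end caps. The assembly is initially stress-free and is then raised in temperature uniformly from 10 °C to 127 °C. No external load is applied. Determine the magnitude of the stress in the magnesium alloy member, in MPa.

The magnesium alloy has the larger α, so on heating it would change length more than the nickel alloy if both were free. The rigid plates force a common final length, so the magnesium alloy is put into compression and the nickel alloy into tension, with equal and opposite forces P (no external load).
Setting the final lengths equal and cancelling L: (α₁ − α₂)ΔT = P/(A₁E₁) + P/(A₂E₂).
|α₁ − α₂|·ΔT = 13.5×10⁻⁶ × 117 = 0.001579.
1/(A₁E₁) + 1/(A₂E₂) = 1/(280×208×10³) + 1/(2075×45×10³) = 2.788×10⁻⁸ N⁻¹.
So P = 0.001579 / 2.788×10⁻⁸ = 56.65 kN.
σ_{magnesium alloy} = P/A₂ = 56650/2075 = 27.3 MPa, compressive.

σ ≈ 27.3 MPa (compressive)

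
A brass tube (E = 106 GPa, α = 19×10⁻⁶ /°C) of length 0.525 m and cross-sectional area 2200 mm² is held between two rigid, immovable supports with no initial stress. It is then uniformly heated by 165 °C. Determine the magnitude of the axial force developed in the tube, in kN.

With zero net strain, σ = E·αΔT = 106 GPa × 19×10⁻⁶ × 165 = 332.3 MPa.
P = AEαΔT = 2200 × 106×10³ × 19×10⁻⁶ × 165 = 731.1 kN (compressive).

P ≈ 731 kN (compressive)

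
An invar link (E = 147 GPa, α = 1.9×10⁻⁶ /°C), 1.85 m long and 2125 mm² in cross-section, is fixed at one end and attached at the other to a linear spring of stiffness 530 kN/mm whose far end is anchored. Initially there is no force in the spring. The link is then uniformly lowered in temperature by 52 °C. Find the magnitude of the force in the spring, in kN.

Free thermal contraction: δ_free = αΔT L = 1.9×10⁻⁶ × 52 × 1850 = 0.1828 mm.
Let P be the tensile force in the spring. The link extends elastically by PL/(AE) and the spring stretches by P/k; together these equal δ_free.
So P = δ_free / [L/(AE) + 1/k] = 0.1828 / [ 1850/(2125×147×10³) + 1/(530×10³) ].
P = 0.1828 / 7.809×10⁻⁶ = 23410 N.

P ≈ 23.4 kN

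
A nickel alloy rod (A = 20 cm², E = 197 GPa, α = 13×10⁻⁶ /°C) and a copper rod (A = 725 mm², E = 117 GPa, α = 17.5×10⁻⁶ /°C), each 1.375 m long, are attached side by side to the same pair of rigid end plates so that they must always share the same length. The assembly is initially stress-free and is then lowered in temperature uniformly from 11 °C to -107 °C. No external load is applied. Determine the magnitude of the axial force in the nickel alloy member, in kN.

Equilibrium of a rigid end plate with no external load gives equal and opposite internal forces ±P in the two members. Since α_{copper} > α_{nickel alloy}, cooling drives the copper into tension and the nickel alloy into compression.
Equating the net (thermal + elastic) strains gives |α₁ − α₂|·ΔT = P·[1/(A₁E₁) + 1/(A₂E₂)].
|α₁ − α₂|·ΔT = 4.5×10⁻⁶ × 118 = 0.000531.
1/(A₁E₁) + 1/(A₂E₂) = 1/(2000×197×10³) + 1/(725×117×10³) = 1.433×10⁻⁸ N⁻¹.
P = 0.000531 / 1.433×10⁻⁸ = 37060 N = 37.06 kN.

P ≈ 37.1 kN (compressive in the nickel alloy)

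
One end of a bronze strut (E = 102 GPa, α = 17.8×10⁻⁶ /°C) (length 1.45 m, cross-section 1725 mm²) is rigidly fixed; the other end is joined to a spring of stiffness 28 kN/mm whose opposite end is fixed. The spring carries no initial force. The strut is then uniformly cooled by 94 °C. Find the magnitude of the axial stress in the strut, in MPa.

σ ≈ 32 MPa (tensile)

The unrestrained thermal change is αΔT L = 17.8×10⁻⁶ × 94 × 1450 = 2.426 mm.
Let P be the tensile force in the spring. The strut extends elastically by PL/(AE) and the spring stretches by P/k; together these equal δ_free.
So P = δ_free / [L/(AE) + 1/k] = 2.426 / [ 1450/(1725×102×10³) + 1/(28×10³) ].
P = 2.426 / 4.396×10⁻⁵ = 55200 N.
σ = P/A = 55200/1725 = 32 MPa.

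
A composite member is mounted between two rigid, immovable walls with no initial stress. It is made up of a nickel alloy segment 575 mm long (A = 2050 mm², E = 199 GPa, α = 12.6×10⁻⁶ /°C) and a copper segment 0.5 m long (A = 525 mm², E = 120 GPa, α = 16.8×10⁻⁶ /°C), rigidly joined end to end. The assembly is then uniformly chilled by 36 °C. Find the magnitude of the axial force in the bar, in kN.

P ≈ 60.3 kN (tensile)

With the walls removed the bar would change length by δ_free = Σ αᵢΔT Lᵢ = 12.6×10⁻⁶×36×575 + 16.8×10⁻⁶×36×500 = 0.5632 mm.
The rigid supports impose zero overall length change; the single axial force P common to all segments must satisfy P Σ Lᵢ/(AᵢEᵢ) = δ_free.
The series flexibility is Σ Lᵢ/(AᵢEᵢ) = 575/(2050×199×10³) + 500/(525×120×10³) = 9.346×10⁻⁶ mm/N.
So P = 0.5632 / 9.346×10⁻⁶ = 60.26 kN, tensile.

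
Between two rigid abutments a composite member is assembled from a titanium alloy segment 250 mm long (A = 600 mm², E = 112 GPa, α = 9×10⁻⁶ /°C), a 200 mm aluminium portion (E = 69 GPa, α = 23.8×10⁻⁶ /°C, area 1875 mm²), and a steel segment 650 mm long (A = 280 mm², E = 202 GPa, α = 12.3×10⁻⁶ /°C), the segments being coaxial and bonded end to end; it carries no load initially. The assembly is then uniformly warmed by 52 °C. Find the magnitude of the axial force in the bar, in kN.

P ≈ 46.6 kN (compressive)

If the supports were absent, the total length change would be Σ αᵢΔT Lᵢ = 9×10⁻⁶×52×250 + 23.8×10⁻⁶×52×200 + 12.3×10⁻⁶×52×650 = 0.7803 mm.
The rigid supports impose zero overall length change; the single axial force P common to all segments must satisfy P Σ Lᵢ/(AᵢEᵢ) = δ_free.
Σ Lᵢ/(AᵢEᵢ) = 250/(600×112×10³) + 200/(1875×69×10³) + 650/(280×202×10³) = 1.676×10⁻⁵ mm/N.
Hence P = δ_free / Σ(L/AE) = 0.7803/1.676×10⁻⁵ = 46.56 kN (compressive).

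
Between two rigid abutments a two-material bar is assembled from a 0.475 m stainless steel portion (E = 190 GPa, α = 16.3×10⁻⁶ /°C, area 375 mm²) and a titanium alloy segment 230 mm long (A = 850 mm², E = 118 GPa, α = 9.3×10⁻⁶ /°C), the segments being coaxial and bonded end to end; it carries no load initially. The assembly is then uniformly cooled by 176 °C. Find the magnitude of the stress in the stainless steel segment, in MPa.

σ ≈ 518 MPa (tensile)

If the supports were absent, the total length change would be Σ αᵢΔT Lᵢ = 16.3×10⁻⁶×176×475 + 9.3×10⁻⁶×176×230 = 1.739 mm.
Since the ends are fixed, an axial force P builds up, equal in every segment, with P · Σ Lᵢ/(AᵢEᵢ) = δ_free.
The series flexibility is Σ Lᵢ/(AᵢEᵢ) = 475/(375×190×10³) + 230/(850×118×10³) = 8.96×10⁻⁶ mm/N.
P = 1.739 / 8.96×10⁻⁶ = 194100 N = 194.1 kN, tensile.
σ_{stainless steel} = P / A = 194100 / 375 = 517.6 MPa.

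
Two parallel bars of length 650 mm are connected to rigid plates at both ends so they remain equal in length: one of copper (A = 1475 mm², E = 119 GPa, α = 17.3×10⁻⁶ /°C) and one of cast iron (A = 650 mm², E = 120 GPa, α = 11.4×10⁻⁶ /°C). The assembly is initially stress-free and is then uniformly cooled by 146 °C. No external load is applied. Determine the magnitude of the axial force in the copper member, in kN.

The copper has the larger α, so on cooling it would change length more than the cast iron if both were free. The rigid plates force a common final length, so the copper is put into tension and the cast iron into compression, with equal and opposite forces P (no external load).
Compatibility of the two members (thermal + elastic change equal): (α₁ − α₂)ΔT = P·[1/(A₁E₁) + 1/(A₂E₂)].
|α₁ − α₂|·ΔT = 5.9×10⁻⁶ × 146 = 0.0008614.
1/(A₁E₁) + 1/(A₂E₂) = 1/(1475×119×10³) + 1/(650×120×10³) = 1.852×10⁻⁸ N⁻¹.
So P = 0.0008614 / 1.852×10⁻⁸ = 46.52 kN.

P ≈ 46.5 kN (tensile in the copper)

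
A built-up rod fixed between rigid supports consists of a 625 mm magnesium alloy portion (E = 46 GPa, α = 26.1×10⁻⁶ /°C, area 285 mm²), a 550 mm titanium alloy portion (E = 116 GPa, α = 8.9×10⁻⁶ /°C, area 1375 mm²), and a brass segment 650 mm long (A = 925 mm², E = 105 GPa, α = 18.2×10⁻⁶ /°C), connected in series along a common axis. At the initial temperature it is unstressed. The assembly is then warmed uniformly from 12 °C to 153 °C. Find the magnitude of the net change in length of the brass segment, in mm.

|ΔL| ≈ 1.13 mm

If the supports were absent, the total length change would be Σ αᵢΔT Lᵢ = 26.1×10⁻⁶×141×625 + 8.9×10⁻⁶×141×550 + 18.2×10⁻⁶×141×650 = 4.658 mm.
The walls prevent any net length change, so an axial force P (same in every segment) develops. Compatibility: P · Σ Lᵢ/(AᵢEᵢ) = δ_free.
Σ Lᵢ/(AᵢEᵢ) = 625/(285×46×10³) + 550/(1375×116×10³) + 650/(925×105×10³) = 5.781×10⁻⁵ mm/N.
Hence P = δ_free / Σ(L/AE) = 4.658/5.781×10⁻⁵ = 80.57 kN (compressive).
For the brass segment, free thermal change = 18.2×10⁻⁶×141×650 = 1.668 mm and elastic change from P = 80570×650/(925×105×10³) = 0.5392 mm; these oppose, so the net change is 1.13 mm (segment lengthens).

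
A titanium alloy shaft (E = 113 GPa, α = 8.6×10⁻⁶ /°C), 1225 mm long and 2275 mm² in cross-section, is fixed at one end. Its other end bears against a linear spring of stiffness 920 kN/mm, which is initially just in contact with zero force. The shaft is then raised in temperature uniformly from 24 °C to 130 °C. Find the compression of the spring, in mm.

δ ≈ 0.207 mm

If the spring were absent the shaft would lengthen by αΔT L = 8.6×10⁻⁶ × 106 × 1225 = 1.117 mm.
With a force P in the spring, the elastic change of the shaft is PL/(AE) and that of the spring is P/k; compatibility requires their sum to equal δ_free.
So P = δ_free / [L/(AE) + 1/k] = 1.117 / [ 1225/(2275×113×10³) + 1/(920×10³) ].
P = 1.117 / 5.852×10⁻⁶ = 190800 N.
Spring compression = P/k = 190800/(920×10³) = 0.2074 mm.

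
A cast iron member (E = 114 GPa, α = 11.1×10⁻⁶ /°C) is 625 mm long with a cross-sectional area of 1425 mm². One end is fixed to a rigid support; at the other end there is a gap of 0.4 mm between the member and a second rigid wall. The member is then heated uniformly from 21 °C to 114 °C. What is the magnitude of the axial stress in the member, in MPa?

σ ≈ 44.7 MPa (compressive)

Free thermal elongation = αΔT L = 11.1×10⁻⁶ × 93 × 625 = 0.6452 mm.
After closing the 0.4 mm clearance, 0.6452 − 0.4 = 0.2452 mm of expansion remains to be suppressed by the wall.
That suppressed elongation corresponds to σ = E·Δ/L = 114×10³ × 0.2452/625 = 44.72 MPa.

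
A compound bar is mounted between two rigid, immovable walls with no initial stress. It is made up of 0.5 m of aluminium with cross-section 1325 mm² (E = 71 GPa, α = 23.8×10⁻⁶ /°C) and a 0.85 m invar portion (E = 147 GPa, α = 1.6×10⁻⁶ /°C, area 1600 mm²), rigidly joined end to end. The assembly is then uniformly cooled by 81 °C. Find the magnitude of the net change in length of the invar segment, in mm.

|ΔL| ≈ 0.325 mm

With the walls removed the bar would change length by δ_free = Σ αᵢΔT Lᵢ = 23.8×10⁻⁶×81×500 + 1.6×10⁻⁶×81×850 = 1.074 mm.
Since the ends are fixed, an axial force P builds up, equal in every segment, with P · Σ Lᵢ/(AᵢEᵢ) = δ_free.
Σ Lᵢ/(AᵢEᵢ) = 500/(1325×71×10³) + 850/(1600×147×10³) = 8.929×10⁻⁶ mm/N.
So P = 1.074 / 8.929×10⁻⁶ = 120.3 kN, tensile.
For the invar segment, free thermal change = 1.6×10⁻⁶×81×850 = 0.1102 mm and elastic change from P = 120300×850/(1600×147×10³) = 0.4347 mm; these oppose, so the net change is 0.325 mm (segment lengthens).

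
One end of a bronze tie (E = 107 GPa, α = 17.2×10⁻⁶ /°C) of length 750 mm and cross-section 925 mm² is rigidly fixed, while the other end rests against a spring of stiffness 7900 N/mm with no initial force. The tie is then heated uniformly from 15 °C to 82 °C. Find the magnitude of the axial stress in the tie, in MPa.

If the spring were absent the tie would lengthen by αΔT L = 17.2×10⁻⁶ × 67 × 750 = 0.8643 mm.
With a force P in the spring, the elastic change of the tie is PL/(AE) and that of the spring is P/k; compatibility requires their sum to equal δ_free.
P [ L/(AE) + 1/k ] = δ_free → P [ 750/(925×107×10³) + 1/(7900) ] = 0.8643.
P = 0.8643 / 0.0001342 = 6442 N.
σ = P/A = 6442/925 = 6.965 MPa.

σ ≈ 6.96 MPa (compressive)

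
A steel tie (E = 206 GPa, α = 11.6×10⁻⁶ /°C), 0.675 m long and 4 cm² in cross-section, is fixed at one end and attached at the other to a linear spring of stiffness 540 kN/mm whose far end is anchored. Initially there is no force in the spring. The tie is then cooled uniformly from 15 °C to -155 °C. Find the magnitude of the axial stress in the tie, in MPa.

σ ≈ 331 MPa (tensile)

If the spring were absent the tie would shorten by αΔT L = 11.6×10⁻⁶ × 170 × 675 = 1.331 mm.
Let P be the tensile force in the spring. The tie extends elastically by PL/(AE) and the spring stretches by P/k; together these equal δ_free.
So P = δ_free / [L/(AE) + 1/k] = 1.331 / [ 675/(400×206×10³) + 1/(540×10³) ].
P = 1.331 / 1.004×10⁻⁵ = 132500 N.
σ = P/A = 132500/400 = 331.3 MPa.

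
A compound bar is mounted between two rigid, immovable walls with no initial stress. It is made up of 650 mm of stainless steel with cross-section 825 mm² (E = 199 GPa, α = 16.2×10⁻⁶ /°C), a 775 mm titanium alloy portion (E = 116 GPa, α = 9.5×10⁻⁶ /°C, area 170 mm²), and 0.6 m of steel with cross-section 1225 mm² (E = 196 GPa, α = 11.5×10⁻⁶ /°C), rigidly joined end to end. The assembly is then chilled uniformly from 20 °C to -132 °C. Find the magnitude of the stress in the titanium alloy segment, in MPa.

Free thermal contraction of the whole bar: Σ αᵢΔT Lᵢ = 16.2×10⁻⁶×152×650 + 9.5×10⁻⁶×152×775 + 11.5×10⁻⁶×152×600 = 3.768 mm.
The walls prevent any net length change, so an axial force P (same in every segment) develops. Compatibility: P · Σ Lᵢ/(AᵢEᵢ) = δ_free.
The series flexibility is Σ Lᵢ/(AᵢEᵢ) = 650/(825×199×10³) + 775/(170×116×10³) + 600/(1225×196×10³) = 4.576×10⁻⁵ mm/N.
Hence P = δ_free / Σ(L/AE) = 3.768/4.576×10⁻⁵ = 82.36 kN (tensile).
σ_{titanium alloy} = P / A = 82360 / 170 = 484.4 MPa.

σ ≈ 484 MPa (tensile)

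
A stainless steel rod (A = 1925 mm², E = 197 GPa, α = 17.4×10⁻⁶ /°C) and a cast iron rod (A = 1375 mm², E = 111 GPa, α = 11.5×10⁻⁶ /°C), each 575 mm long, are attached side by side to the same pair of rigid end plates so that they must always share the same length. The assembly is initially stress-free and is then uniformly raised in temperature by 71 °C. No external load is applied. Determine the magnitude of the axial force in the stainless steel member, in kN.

Equilibrium of a rigid end plate with no external load gives equal and opposite internal forces ±P in the two members. Since α_{stainless steel} > α_{cast iron}, heating drives the stainless steel into compression and the cast iron into tension.
Setting the final lengths equal and cancelling L: (α₁ − α₂)ΔT = P/(A₁E₁) + P/(A₂E₂).
|α₁ − α₂|·ΔT = 5.9×10⁻⁶ × 71 = 0.0004189.
1/(A₁E₁) + 1/(A₂E₂) = 1/(1925×197×10³) + 1/(1375×111×10³) = 9.189×10⁻⁹ N⁻¹.
So P = 0.0004189 / 9.189×10⁻⁹ = 45.59 kN.

P ≈ 45.6 kN (compressive in the stainless steel)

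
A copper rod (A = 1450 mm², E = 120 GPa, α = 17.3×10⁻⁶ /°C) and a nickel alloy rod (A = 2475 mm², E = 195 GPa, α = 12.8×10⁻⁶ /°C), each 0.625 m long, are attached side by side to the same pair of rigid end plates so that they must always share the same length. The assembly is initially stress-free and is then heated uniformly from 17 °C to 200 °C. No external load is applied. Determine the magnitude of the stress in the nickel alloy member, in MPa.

Equilibrium of a rigid end plate with no external load gives equal and opposite internal forces ±P in the two members. Since α_{copper} > α_{nickel alloy}, heating drives the copper into compression and the nickel alloy into tension.
Compatibility of the two members (thermal + elastic change equal): (α₁ − α₂)ΔT = P·[1/(A₁E₁) + 1/(A₂E₂)].
|α₁ − α₂|·ΔT = 4.5×10⁻⁶ × 183 = 0.0008235.
1/(A₁E₁) + 1/(A₂E₂) = 1/(1450×120×10³) + 1/(2475×195×10³) = 7.819×10⁻⁹ N⁻¹.
P = 0.0008235 / 7.819×10⁻⁹ = 105300 N = 105.3 kN.
σ_{nickel alloy} = P/A₂ = 105300/2475 = 42.55 MPa, tensile.

σ ≈ 42.6 MPa (tensile)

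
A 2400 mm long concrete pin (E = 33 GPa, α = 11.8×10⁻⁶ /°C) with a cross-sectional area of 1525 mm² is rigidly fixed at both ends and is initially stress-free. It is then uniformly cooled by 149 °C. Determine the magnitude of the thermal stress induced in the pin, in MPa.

σ ≈ 58 MPa (tensile)

With length fixed, the mechanical strain must cancel the thermal strain αΔT = 11.8×10⁻⁶ × 149 = 1758.2×10⁻⁶.
σ = EαΔT = 33×10³ × 11.8×10⁻⁶ × 149 = 58.02 MPa (tensile; the pin is trying to contract).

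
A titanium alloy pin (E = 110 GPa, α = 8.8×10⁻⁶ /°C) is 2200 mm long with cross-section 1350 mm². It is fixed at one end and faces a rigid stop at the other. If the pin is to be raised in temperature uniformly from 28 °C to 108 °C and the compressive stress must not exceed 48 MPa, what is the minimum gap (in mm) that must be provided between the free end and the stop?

g ≈ 0.589 mm

With no wall the pin would lengthen by αΔT L = 8.8×10⁻⁶ × 80 × 2200 = 1.549 mm.
A stress of 48 MPa corresponds to the wall pushing the pin back by σL/E = 48×2200/(110×10³) = 0.96 mm.
So the gap has to take up the difference, g_min = δ_free − σL/E = 1.549 − 0.96 = 0.5888 mm.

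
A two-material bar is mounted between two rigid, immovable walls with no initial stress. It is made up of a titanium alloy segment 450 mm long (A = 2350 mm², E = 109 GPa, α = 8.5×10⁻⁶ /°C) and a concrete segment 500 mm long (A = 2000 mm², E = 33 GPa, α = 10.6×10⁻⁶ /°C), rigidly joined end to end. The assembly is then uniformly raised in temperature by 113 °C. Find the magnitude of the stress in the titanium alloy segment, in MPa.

σ ≈ 47 MPa (compressive)

If the supports were absent, the total length change would be Σ αᵢΔT Lᵢ = 8.5×10⁻⁶×113×450 + 10.6×10⁻⁶×113×500 = 1.031 mm.
Since the ends are fixed, an axial force P builds up, equal in every segment, with P · Σ Lᵢ/(AᵢEᵢ) = δ_free.
The series flexibility is Σ Lᵢ/(AᵢEᵢ) = 450/(2350×109×10³) + 500/(2000×33×10³) = 9.333×10⁻⁶ mm/N.
So P = 1.031 / 9.333×10⁻⁶ = 110.5 kN, compressive.
σ_{titanium alloy} = P / A = 110500 / 2350 = 47.02 MPa.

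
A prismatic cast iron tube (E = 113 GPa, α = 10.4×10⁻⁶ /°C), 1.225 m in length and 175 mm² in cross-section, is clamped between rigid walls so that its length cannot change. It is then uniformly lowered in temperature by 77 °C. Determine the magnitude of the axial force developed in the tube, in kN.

P ≈ 15.8 kN (tensile)

The ends cannot move, so σ = EαΔT = 113×10³ × 10.4×10⁻⁶ × 77 = 90.49 MPa.
Axial force P = σA = 90.49 × 175 = 15840 N = 15.84 kN, tensile.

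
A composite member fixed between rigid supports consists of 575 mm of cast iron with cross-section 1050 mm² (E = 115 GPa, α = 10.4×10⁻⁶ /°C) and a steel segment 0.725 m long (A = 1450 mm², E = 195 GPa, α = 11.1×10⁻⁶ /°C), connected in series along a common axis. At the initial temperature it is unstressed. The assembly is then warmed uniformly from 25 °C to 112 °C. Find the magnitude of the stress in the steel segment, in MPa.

σ ≈ 115 MPa (compressive)

Free thermal expansion of the whole bar: Σ αᵢΔT Lᵢ = 10.4×10⁻⁶×87×575 + 11.1×10⁻⁶×87×725 = 1.22 mm.
The rigid supports impose zero overall length change; the single axial force P common to all segments must satisfy P Σ Lᵢ/(AᵢEᵢ) = δ_free.
The series flexibility is Σ Lᵢ/(AᵢEᵢ) = 575/(1050×115×10³) + 725/(1450×195×10³) = 7.326×10⁻⁶ mm/N.
Hence P = δ_free / Σ(L/AE) = 1.22/7.326×10⁻⁶ = 166.6 kN (compressive).
σ_{steel} = P / A = 166600 / 1450 = 114.9 MPa.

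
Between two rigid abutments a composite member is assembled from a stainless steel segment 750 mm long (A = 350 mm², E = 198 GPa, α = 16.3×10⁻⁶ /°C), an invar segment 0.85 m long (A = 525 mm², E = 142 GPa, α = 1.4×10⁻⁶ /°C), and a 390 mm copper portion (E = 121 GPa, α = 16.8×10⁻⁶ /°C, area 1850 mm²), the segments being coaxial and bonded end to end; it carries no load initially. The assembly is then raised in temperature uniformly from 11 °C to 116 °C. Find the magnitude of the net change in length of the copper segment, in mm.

Free thermal expansion of the whole bar: Σ αᵢΔT Lᵢ = 16.3×10⁻⁶×105×750 + 1.4×10⁻⁶×105×850 + 16.8×10⁻⁶×105×390 = 2.097 mm.
Since the ends are fixed, an axial force P builds up, equal in every segment, with P · Σ Lᵢ/(AᵢEᵢ) = δ_free.
Σ Lᵢ/(AᵢEᵢ) = 750/(350×198×10³) + 850/(525×142×10³) + 390/(1850×121×10³) = 2.397×10⁻⁵ mm/N.
P = 2.097 / 2.397×10⁻⁵ = 87480 N = 87.48 kN, compressive.
For the copper segment, free thermal change = 16.8×10⁻⁶×105×390 = 0.688 mm and elastic change from P = 87480×390/(1850×121×10³) = 0.1524 mm; these oppose, so the net change is 0.536 mm (segment lengthens).

|ΔL| ≈ 0.536 mm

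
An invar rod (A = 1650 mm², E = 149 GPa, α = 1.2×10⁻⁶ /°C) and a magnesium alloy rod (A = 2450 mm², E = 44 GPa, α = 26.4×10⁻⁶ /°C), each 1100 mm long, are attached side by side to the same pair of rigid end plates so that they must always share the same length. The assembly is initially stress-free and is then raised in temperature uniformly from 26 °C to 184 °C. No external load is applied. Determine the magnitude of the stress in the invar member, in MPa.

Both members must finish at the same length. With the larger α, the magnesium alloy tends to over-expand; the plates restrain it, putting the magnesium alloy in compression and the invar in tension. With no external load the two internal forces are equal and opposite, magnitude P.
Compatibility of the two members (thermal + elastic change equal): (α₁ − α₂)ΔT = P·[1/(A₁E₁) + 1/(A₂E₂)].
|α₁ − α₂|·ΔT = 25.2×10⁻⁶ × 158 = 0.003982.
1/(A₁E₁) + 1/(A₂E₂) = 1/(1650×149×10³) + 1/(2450×44×10³) = 1.334×10⁻⁸ N⁻¹.
So P = 0.003982 / 1.334×10⁻⁸ = 298.4 kN.
σ_{invar} = P/A₁ = 298400/1650 = 180.8 MPa, tensile.

σ ≈ 181 MPa (tensile)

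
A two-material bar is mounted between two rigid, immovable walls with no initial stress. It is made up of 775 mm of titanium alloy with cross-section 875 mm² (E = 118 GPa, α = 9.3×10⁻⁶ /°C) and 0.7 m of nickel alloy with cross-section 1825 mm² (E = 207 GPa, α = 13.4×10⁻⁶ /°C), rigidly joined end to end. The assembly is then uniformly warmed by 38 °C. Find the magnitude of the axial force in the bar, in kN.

P ≈ 67.3 kN (compressive)

Free thermal expansion of the whole bar: Σ αᵢΔT Lᵢ = 9.3×10⁻⁶×38×775 + 13.4×10⁻⁶×38×700 = 0.6303 mm.
The rigid supports impose zero overall length change; the single axial force P common to all segments must satisfy P Σ Lᵢ/(AᵢEᵢ) = δ_free.
The series flexibility is Σ Lᵢ/(AᵢEᵢ) = 775/(875×118×10³) + 700/(1825×207×10³) = 9.359×10⁻⁶ mm/N.
Hence P = δ_free / Σ(L/AE) = 0.6303/9.359×10⁻⁶ = 67.35 kN (compressive).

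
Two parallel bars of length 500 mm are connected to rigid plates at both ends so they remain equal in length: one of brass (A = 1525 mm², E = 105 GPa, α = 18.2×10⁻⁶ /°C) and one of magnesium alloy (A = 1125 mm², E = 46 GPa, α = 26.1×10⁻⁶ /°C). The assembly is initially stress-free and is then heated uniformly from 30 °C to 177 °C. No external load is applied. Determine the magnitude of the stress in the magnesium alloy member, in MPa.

σ ≈ 40.4 MPa (compressive)

Both members must finish at the same length. With the larger α, the magnesium alloy tends to over-expand; the plates restrain it, putting the magnesium alloy in compression and the brass in tension. With no external load the two internal forces are equal and opposite, magnitude P.
Setting the final lengths equal and cancelling L: (α₁ − α₂)ΔT = P/(A₁E₁) + P/(A₂E₂).
|α₁ − α₂|·ΔT = 7.9×10⁻⁶ × 147 = 0.001161.
1/(A₁E₁) + 1/(A₂E₂) = 1/(1525×105×10³) + 1/(1125×46×10³) = 2.557×10⁻⁸ N⁻¹.
So P = 0.001161 / 2.557×10⁻⁸ = 45.42 kN.
σ_{magnesium alloy} = P/A₂ = 45420/1125 = 40.37 MPa, compressive.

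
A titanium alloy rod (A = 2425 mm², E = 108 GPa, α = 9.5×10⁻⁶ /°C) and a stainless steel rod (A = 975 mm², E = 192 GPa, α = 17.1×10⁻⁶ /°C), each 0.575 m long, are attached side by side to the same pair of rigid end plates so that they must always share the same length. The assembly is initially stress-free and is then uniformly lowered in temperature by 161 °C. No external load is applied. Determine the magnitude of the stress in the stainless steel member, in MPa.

σ ≈ 137 MPa (tensile)

Equilibrium of a rigid end plate with no external load gives equal and opposite internal forces ±P in the two members. Since α_{stainless steel} > α_{titanium alloy}, cooling drives the stainless steel into tension and the titanium alloy into compression.
Compatibility of the two members (thermal + elastic change equal): (α₁ − α₂)ΔT = P·[1/(A₁E₁) + 1/(A₂E₂)].
|α₁ − α₂|·ΔT = 7.6×10⁻⁶ × 161 = 0.001224.
1/(A₁E₁) + 1/(A₂E₂) = 1/(2425×108×10³) + 1/(975×192×10³) = 9.16×10⁻⁹ N⁻¹.
So P = 0.001224 / 9.16×10⁻⁹ = 133.6 kN.
σ_{stainless steel} = P/A₂ = 133600/975 = 137 MPa, tensile.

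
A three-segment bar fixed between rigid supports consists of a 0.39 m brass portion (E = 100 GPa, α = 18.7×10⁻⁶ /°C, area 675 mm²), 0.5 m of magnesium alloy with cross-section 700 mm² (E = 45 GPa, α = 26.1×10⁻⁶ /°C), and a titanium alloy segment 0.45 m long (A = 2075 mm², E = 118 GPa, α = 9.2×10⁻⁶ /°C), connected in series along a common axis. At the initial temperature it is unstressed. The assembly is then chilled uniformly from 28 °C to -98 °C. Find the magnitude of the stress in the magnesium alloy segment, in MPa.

Free thermal contraction of the whole bar: Σ αᵢΔT Lᵢ = 18.7×10⁻⁶×126×390 + 26.1×10⁻⁶×126×500 + 9.2×10⁻⁶×126×450 = 3.085 mm.
The walls prevent any net length change, so an axial force P (same in every segment) develops. Compatibility: P · Σ Lᵢ/(AᵢEᵢ) = δ_free.
The series flexibility is Σ Lᵢ/(AᵢEᵢ) = 390/(675×100×10³) + 500/(700×45×10³) + 450/(2075×118×10³) = 2.349×10⁻⁵ mm/N.
P = 3.085 / 2.349×10⁻⁵ = 131300 N = 131.3 kN, tensile.
σ_{magnesium alloy} = P / A = 131300 / 700 = 187.6 MPa.

σ ≈ 188 MPa (tensile)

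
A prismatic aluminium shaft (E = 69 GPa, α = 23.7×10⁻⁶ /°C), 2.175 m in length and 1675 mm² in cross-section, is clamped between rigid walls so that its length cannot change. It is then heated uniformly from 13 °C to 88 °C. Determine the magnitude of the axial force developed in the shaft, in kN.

P ≈ 205 kN (compressive)

With zero net strain, σ = E·αΔT = 69 GPa × 23.7×10⁻⁶ × 75 = 122.6 MPa.
P = AEαΔT = 1675 × 69×10³ × 23.7×10⁻⁶ × 75 = 205.4 kN (compressive).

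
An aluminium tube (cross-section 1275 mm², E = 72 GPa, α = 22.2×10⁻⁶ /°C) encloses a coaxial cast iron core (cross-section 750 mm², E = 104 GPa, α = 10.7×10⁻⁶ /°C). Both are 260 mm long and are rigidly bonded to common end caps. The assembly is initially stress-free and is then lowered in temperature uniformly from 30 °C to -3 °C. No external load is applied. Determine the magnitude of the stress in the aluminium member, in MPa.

Equilibrium of a rigid end plate with no external load gives equal and opposite internal forces ±P in the two members. Since α_{aluminium} > α_{cast iron}, cooling drives the aluminium into tension and the cast iron into compression.
Equating the net (thermal + elastic) strains gives |α₁ − α₂|·ΔT = P·[1/(A₁E₁) + 1/(A₂E₂)].
|α₁ − α₂|·ΔT = 11.5×10⁻⁶ × 33 = 0.0003795.
1/(A₁E₁) + 1/(A₂E₂) = 1/(1275×72×10³) + 1/(750×104×10³) = 2.371×10⁻⁸ N⁻¹.
P = 0.0003795 / 2.371×10⁻⁸ = 16000 N = 16 kN.
σ_{aluminium} = P/A₁ = 16000/1275 = 12.55 MPa, tensile.

σ ≈ 12.6 MPa (tensile)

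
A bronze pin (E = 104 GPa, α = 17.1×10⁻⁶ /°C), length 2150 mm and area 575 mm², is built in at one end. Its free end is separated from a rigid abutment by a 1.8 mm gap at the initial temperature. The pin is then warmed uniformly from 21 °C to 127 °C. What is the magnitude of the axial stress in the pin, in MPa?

σ ≈ 101 MPa (compressive)

Unrestrained expansion: δ_free = αΔT L = 17.1×10⁻⁶ × 106 × 2150 = 3.897 mm.
This exceeds the 1.8 mm gap, so the wall pushes back. The portion of expansion that must be recovered elastically is δ_free − gap = 3.897 − 1.8 = 2.097 mm.
So σ = E(δ_free − g)/L = 104×10³ × 2.097/2150 = 101.4 MPa.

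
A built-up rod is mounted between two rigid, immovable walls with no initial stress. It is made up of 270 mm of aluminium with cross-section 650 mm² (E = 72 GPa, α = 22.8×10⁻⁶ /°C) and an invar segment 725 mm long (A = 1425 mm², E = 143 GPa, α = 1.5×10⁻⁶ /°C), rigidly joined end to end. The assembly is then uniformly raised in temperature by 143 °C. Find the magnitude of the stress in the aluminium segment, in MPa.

σ ≈ 171 MPa (compressive)

If the supports were absent, the total length change would be Σ αᵢΔT Lᵢ = 22.8×10⁻⁶×143×270 + 1.5×10⁻⁶×143×725 = 1.036 mm.
The walls prevent any net length change, so an axial force P (same in every segment) develops. Compatibility: P · Σ Lᵢ/(AᵢEᵢ) = δ_free.
The series flexibility is Σ Lᵢ/(AᵢEᵢ) = 270/(650×72×10³) + 725/(1425×143×10³) = 9.327×10⁻⁶ mm/N.
Hence P = δ_free / Σ(L/AE) = 1.036/9.327×10⁻⁶ = 111.1 kN (compressive).
σ_{aluminium} = P / A = 111100 / 650 = 170.9 MPa.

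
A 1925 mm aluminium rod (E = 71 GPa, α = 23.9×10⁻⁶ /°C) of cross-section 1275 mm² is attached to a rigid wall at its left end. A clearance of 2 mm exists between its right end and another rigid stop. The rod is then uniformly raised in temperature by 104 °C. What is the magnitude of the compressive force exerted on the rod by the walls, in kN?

P ≈ 131 kN

Free thermal elongation = αΔT L = 23.9×10⁻⁶ × 104 × 1925 = 4.785 mm.
The gap closes (δ_free > 2 mm) and the wall then resists a further 4.785 − 2 = 2.785 mm of expansion.
That suppressed elongation corresponds to σ = E·Δ/L = 71×10³ × 2.785/1925 = 102.7 MPa.
Force on the wall = σA = 102.7 × 1275 mm² = 131 kN.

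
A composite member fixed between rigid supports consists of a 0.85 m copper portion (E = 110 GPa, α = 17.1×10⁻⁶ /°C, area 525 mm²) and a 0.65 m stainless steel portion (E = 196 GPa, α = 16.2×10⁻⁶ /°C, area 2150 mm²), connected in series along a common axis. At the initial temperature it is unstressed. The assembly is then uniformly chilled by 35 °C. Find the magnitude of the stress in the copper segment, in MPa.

Free thermal contraction of the whole bar: Σ αᵢΔT Lᵢ = 17.1×10⁻⁶×35×850 + 16.2×10⁻⁶×35×650 = 0.8773 mm.
The walls prevent any net length change, so an axial force P (same in every segment) develops. Compatibility: P · Σ Lᵢ/(AᵢEᵢ) = δ_free.
Σ Lᵢ/(AᵢEᵢ) = 850/(525×110×10³) + 650/(2150×196×10³) = 1.626×10⁻⁵ mm/N.
So P = 0.8773 / 1.626×10⁻⁵ = 53.95 kN, tensile.
σ_{copper} = P / A = 53950 / 525 = 102.8 MPa.

σ ≈ 103 MPa (tensile)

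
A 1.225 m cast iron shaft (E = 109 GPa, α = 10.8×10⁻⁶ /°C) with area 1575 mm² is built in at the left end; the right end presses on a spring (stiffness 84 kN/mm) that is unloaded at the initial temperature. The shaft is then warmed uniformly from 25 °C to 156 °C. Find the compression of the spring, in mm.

δ ≈ 1.08 mm

The unrestrained thermal change is αΔT L = 10.8×10⁻⁶ × 131 × 1225 = 1.733 mm.
With a force P in the spring, the elastic change of the shaft is PL/(AE) and that of the spring is P/k; compatibility requires their sum to equal δ_free.
So P = δ_free / [L/(AE) + 1/k] = 1.733 / [ 1225/(1575×109×10³) + 1/(84×10³) ].
P = 1.733 / 1.904×10⁻⁵ = 91020 N.
Spring compression = P/k = 91020/(84×10³) = 1.084 mm.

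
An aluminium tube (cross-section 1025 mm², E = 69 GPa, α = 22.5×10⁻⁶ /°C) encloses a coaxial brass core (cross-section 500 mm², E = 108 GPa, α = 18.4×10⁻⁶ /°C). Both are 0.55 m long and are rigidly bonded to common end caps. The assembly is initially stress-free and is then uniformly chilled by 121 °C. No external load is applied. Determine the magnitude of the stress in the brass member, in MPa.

σ ≈ 30.4 MPa (compressive)

Equilibrium of a rigid end plate with no external load gives equal and opposite internal forces ±P in the two members. Since α_{aluminium} > α_{brass}, cooling drives the aluminium into tension and the brass into compression.
Equating the net (thermal + elastic) strains gives |α₁ − α₂|·ΔT = P·[1/(A₁E₁) + 1/(A₂E₂)].
|α₁ − α₂|·ΔT = 4.1×10⁻⁶ × 121 = 0.0004961.
1/(A₁E₁) + 1/(A₂E₂) = 1/(1025×69×10³) + 1/(500×108×10³) = 3.266×10⁻⁸ N⁻¹.
P = 0.0004961 / 3.266×10⁻⁸ = 15190 N = 15.19 kN.
σ_{brass} = P/A₂ = 15190/500 = 30.38 MPa, compressive.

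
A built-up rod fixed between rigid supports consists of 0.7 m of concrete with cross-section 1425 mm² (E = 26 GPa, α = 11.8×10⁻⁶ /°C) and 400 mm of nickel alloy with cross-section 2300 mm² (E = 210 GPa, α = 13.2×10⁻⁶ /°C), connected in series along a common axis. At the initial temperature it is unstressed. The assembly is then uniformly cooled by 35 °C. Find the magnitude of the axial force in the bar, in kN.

With the walls removed the bar would change length by δ_free = Σ αᵢΔT Lᵢ = 11.8×10⁻⁶×35×700 + 13.2×10⁻⁶×35×400 = 0.4739 mm.
The rigid supports impose zero overall length change; the single axial force P common to all segments must satisfy P Σ Lᵢ/(AᵢEᵢ) = δ_free.
The series flexibility is Σ Lᵢ/(AᵢEᵢ) = 700/(1425×26×10³) + 400/(2300×210×10³) = 1.972×10⁻⁵ mm/N.
Hence P = δ_free / Σ(L/AE) = 0.4739/1.972×10⁻⁵ = 24.03 kN (tensile).

P ≈ 24 kN (tensile)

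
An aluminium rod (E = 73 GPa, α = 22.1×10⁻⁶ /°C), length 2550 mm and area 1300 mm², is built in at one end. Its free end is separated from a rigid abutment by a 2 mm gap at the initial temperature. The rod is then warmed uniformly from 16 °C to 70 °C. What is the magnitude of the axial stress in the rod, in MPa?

If the wall were absent the rod would grow by αΔT L = 22.1×10⁻⁶ × 54 × 2550 = 3.043 mm.
After closing the 2 mm clearance, 3.043 − 2 = 1.043 mm of expansion remains to be suppressed by the wall.
That suppressed elongation corresponds to σ = E·Δ/L = 73×10³ × 1.043/2550 = 29.86 MPa.

σ ≈ 29.9 MPa (compressive)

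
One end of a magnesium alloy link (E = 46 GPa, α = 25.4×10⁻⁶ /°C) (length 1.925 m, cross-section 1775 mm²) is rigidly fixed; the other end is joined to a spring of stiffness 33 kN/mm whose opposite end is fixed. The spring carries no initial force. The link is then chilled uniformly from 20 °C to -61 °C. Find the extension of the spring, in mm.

Free thermal contraction: δ_free = αΔT L = 25.4×10⁻⁶ × 81 × 1925 = 3.96 mm.
Let P be the tensile force in the spring. The link extends elastically by PL/(AE) and the spring stretches by P/k; together these equal δ_free.
So P = δ_free / [L/(AE) + 1/k] = 3.96 / [ 1925/(1775×46×10³) + 1/(33×10³) ].
P = 3.96 / 5.388×10⁻⁵ = 73510 N.
Spring extension = P/k = 73510/(33×10³) = 2.227 mm.

δ ≈ 2.23 mm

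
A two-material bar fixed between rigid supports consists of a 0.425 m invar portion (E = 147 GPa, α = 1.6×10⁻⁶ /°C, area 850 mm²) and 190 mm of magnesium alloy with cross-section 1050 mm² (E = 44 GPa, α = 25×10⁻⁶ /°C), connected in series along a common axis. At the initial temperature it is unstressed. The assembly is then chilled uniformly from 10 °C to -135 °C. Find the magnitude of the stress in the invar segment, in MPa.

σ ≈ 123 MPa (tensile)

If the supports were absent, the total length change would be Σ αᵢΔT Lᵢ = 1.6×10⁻⁶×145×425 + 25×10⁻⁶×145×190 = 0.7873 mm.
The rigid supports impose zero overall length change; the single axial force P common to all segments must satisfy P Σ Lᵢ/(AᵢEᵢ) = δ_free.
The series flexibility is Σ Lᵢ/(AᵢEᵢ) = 425/(850×147×10³) + 190/(1050×44×10³) = 7.514×10⁻⁶ mm/N.
Hence P = δ_free / Σ(L/AE) = 0.7873/7.514×10⁻⁶ = 104.8 kN (tensile).
σ_{invar} = P / A = 104800 / 850 = 123.3 MPa.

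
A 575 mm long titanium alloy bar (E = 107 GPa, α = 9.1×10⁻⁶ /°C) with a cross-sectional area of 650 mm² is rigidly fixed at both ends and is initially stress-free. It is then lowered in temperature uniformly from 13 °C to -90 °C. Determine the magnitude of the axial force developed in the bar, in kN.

With zero net strain, σ = E·αΔT = 107 GPa × 9.1×10⁻⁶ × 103 = 100.3 MPa.
Axial force P = σA = 100.3 × 650 = 65190 N = 65.19 kN, tensile.

P ≈ 65.2 kN (tensile)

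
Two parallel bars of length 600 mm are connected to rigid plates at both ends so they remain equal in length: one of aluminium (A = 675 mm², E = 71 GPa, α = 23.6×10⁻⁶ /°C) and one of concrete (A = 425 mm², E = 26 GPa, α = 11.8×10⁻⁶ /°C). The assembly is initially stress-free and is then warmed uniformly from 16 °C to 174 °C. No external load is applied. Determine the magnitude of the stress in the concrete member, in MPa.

σ ≈ 39.4 MPa (tensile)

The aluminium has the larger α, so on heating it would change length more than the concrete if both were free. The rigid plates force a common final length, so the aluminium is put into compression and the concrete into tension, with equal and opposite forces P (no external load).
Setting the final lengths equal and cancelling L: (α₁ − α₂)ΔT = P/(A₁E₁) + P/(A₂E₂).
|α₁ − α₂|·ΔT = 11.8×10⁻⁶ × 158 = 0.001864.
1/(A₁E₁) + 1/(A₂E₂) = 1/(675×71×10³) + 1/(425×26×10³) = 1.114×10⁻⁷ N⁻¹.
So P = 0.001864 / 1.114×10⁻⁷ = 16.74 kN.
σ_{concrete} = P/A₂ = 16740/425 = 39.39 MPa, tensile.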